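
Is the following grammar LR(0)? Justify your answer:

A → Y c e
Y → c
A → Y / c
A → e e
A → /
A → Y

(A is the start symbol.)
No. Shift-reduce conflict between [A → Y .] and [A → Y . / c]

Augment with A' → A and build the canonical LR(0) collection (I0 = CLOSURE({[A' → . A]}), then GOTO on every symbol after a dot until no new states appear). It has 11 states:
  I0: { [A → . /], [A → . Y / c], [A → . Y c e], [A → . Y], [A → . e e], [A' → . A], [Y → . c] }  — shift
  I1: { [A → / .] }  — reduce
  I2: { [A' → A .] }  — accept
  I3: { [A → Y . / c], [A → Y . c e], [A → Y .] }  — shift, reduce
  I4: { [Y → c .] }  — reduce
  I5: { [A → e . e] }  — shift
  I6: { [A → e e .] }  — reduce
  I7: { [A → Y / . c] }  — shift
  I8: { [A → Y c . e] }  — shift
  I9: { [A → Y c e .] }  — reduce
  I10: { [A → Y / c .] }  — reduce

Conflict in state I3:
  Shift-reduce conflict between [A → Y .] and [A → Y . / c]
So the grammar is NOT LR(0).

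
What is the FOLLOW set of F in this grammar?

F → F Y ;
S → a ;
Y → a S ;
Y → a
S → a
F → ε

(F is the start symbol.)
To compute FOLLOW(F), find every occurrence of F on a right-hand side N → α F β: add FIRST(β) \ {ε}, and if β is empty or nullable also add FOLLOW(N). Iterate to a fixed point.

F is the start symbol, so $ ∈ FOLLOW(F).
In F → F Y ;: F is followed by Y ';', add FIRST(Y ';') \ {ε} = { 'a' }

Taking the union: FOLLOW(F) = { $, 'a' }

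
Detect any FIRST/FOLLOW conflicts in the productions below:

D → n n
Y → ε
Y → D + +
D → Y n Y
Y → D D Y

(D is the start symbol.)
A FIRST/FOLLOW conflict occurs when a non-terminal N has a nullable alternative N → β (β ⇒* ε) and another alternative N → α with FIRST(α) ∩ FOLLOW(N) ≠ ∅: on such a lookahead the parser cannot decide between expanding α and letting N vanish via β.

Nullable non-terminals: Y.
FIRST sets used below: FIRST(D) = { 'n' }

Y: nullable alternative(s) Y → ε; FOLLOW(Y) = { $, '+', 'n' }
  Y → ε: FIRST \ {ε} = { } — this is the only nullable alternative, skip
  Y → D + +: FIRST \ {ε} = { 'n' } — overlaps FOLLOW(Y) on { 'n' }: CONFLICT
  Y → D D Y: FIRST \ {ε} = { 'n' } — overlaps FOLLOW(Y) on { 'n' }: CONFLICT

D has no nullable alternative, so no FIRST/FOLLOW check is needed there.

So the grammar has 2 FIRST/FOLLOW conflicts (marked CONFLICT above).

Answer: Yes. Y → D '+' '+' with FOLLOW(Y) on { 'n' }; Y → D D Y with FOLLOW(Y) on { 'n' }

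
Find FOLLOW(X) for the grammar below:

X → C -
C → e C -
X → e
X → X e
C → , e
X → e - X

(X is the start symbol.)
{ $, 'e' }

To compute FOLLOW(X), find every occurrence of X on a right-hand side N → α X β: add FIRST(β) \ {ε}, and if β is empty or nullable also add FOLLOW(N). Iterate to a fixed point.

X is the start symbol, so $ ∈ FOLLOW(X).
In X → X e: X is followed by e, add FIRST(e) \ {ε} = { 'e' }
In X → e - X: X is at the end; this adds FOLLOW(X) to itself — nothing new

Taking the union: FOLLOW(X) = { $, 'e' }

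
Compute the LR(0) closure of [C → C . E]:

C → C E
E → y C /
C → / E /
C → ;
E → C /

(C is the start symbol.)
{ [C → . / E /], [C → . ;], [C → . C E], [C → C . E], [E → . C /], [E → . y C /] }

To compute CLOSURE, for each item [A → α.Bβ] where B is a non-terminal, add [B → .γ] for all productions B → γ; repeat for the newly added items until nothing changes.

Start with: [C → C . E]
  [C → C . E] has the dot before E: add [E → . y C /], [E → . C /]
  [E → . C /] has the dot before C: add [C → . C E], [C → . / E /], [C → . ;]
No further items can be added.

CLOSURE = { [C → . / E /], [C → . ;], [C → . C E], [C → C . E], [E → . C /], [E → . y C /] }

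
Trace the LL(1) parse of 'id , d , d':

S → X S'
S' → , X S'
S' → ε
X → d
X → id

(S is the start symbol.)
LL(1) parsing maintains a stack (initially the start symbol over $) and the input. At each step: if the stack top is a terminal, match it against the current input token; if it is a non-terminal N, replace it with the RHS of M[N, lookahead] (the unique production whose predict set contains the lookahead).

Stack is shown with the top on the left.

Stack     Input         Action
------------------------------
S $       id , d , d $  output S → X S'
X S' $    id , d , d $  output X → id
id S' $   id , d , d $  match 'id'
S' $      , d , d $     output S' → , X S'
, X S' $  , d , d $     match ','
X S' $    d , d $       output X → d
d S' $    d , d $       match 'd'
S' $      , d $         output S' → , X S'
, X S' $  , d $         match ','
X S' $    d $           output X → d
d S' $    d $           match 'd'
S' $      $             output S' → ε
$         $             accept

The string is accepted.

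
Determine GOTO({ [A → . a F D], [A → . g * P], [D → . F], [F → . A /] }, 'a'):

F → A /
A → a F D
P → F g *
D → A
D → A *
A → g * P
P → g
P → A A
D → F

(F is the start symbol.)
GOTO(I, 'a') = CLOSURE({ [A → αX.β] : [A → α.Xβ] ∈ I, X = 'a' })

Items with dot before 'a', with the dot advanced:
  [A → . a F D] → [A → a . F D]
Closure of the advanced items:
  [A → a . F D] has the dot before F: add [F → . A /]
  [F → . A /] has the dot before A: add [A → . a F D], [A → . g * P]

GOTO = { [A → . a F D], [A → . g * P], [A → a . F D], [F → . A /] }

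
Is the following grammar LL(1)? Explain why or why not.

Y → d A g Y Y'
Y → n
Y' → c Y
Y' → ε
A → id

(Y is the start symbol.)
No. Predict set conflict for Y': { 'c' }

A grammar is LL(1) if for each non-terminal N with multiple productions, the predict sets of those productions are pairwise disjoint, where PREDICT(N → α) = (FIRST(α) \ {ε}) ∪ (FOLLOW(N) if α ⇒* ε).

Relevant sets:
  FOLLOW(Y') = { $, 'c' }

For Y:
  PREDICT(Y → d A g Y Y') = { 'd' }
  PREDICT(Y → n) = { 'n' }
For Y':
  PREDICT(Y' → c Y) = { 'c' }
  PREDICT(Y' → ε) = { $, 'c' }
A has a single production, so nothing to check there.

Conflict found: Predict set conflict for Y': { 'c' }
The grammar is NOT LL(1).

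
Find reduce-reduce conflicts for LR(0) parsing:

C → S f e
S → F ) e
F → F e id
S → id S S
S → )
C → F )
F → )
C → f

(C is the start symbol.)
A reduce-reduce conflict occurs when an LR(0) state has two complete items [A → α .] and [B → β .] — both call for a reduction, and with no lookahead the parser cannot choose between them.

Augment with C' → C and build the canonical LR(0) collection (I0 = CLOSURE({[C' → . C]}), then GOTO on every symbol after a dot until no new states appear). It has 17 states:
  I0: { [C → . F )], [C → . S f e], [C → . f], [C' → . C], [F → . )], [F → . F e id], [S → . )], [S → . F ) e], [S → . id S S] }  — shift
  I1: { [F → ) .], [S → ) .] }  — 2 reduces
  I2: { [C' → C .] }  — accept
  I3: { [C → F . )], [F → F . e id], [S → F . ) e] }  — shift
  I4: { [C → S . f e] }  — shift
  I5: { [C → f .] }  — reduce
  I6: { [F → . )], [F → . F e id], [S → . )], [S → . F ) e], [S → . id S S], [S → id . S S] }  — shift
  I7: { [F → F . e id], [S → F . ) e] }  — shift
  I8: { [F → . )], [F → . F e id], [S → . )], [S → . F ) e], [S → . id S S], [S → id S . S] }  — shift
  I9: { [S → id S S .] }  — reduce
  I10: { [S → F ) . e] }  — shift
  I11: { [F → F e . id] }  — shift
  I12: { [F → F e id .] }  — reduce
  I13: { [S → F ) e .] }  — reduce
  I14: { [C → S f . e] }  — shift
  I15: { [C → S f e .] }  — reduce
  I16: { [C → F ) .], [S → F ) . e] }  — shift, reduce

I1 contains complete items [F → ) .], [S → ) .] — reduce-reduce conflict.

Answer: Yes — I1: [F → ) .] vs [S → ) .]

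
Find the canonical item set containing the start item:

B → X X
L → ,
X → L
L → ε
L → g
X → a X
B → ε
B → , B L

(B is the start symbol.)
First, augment the grammar with B' → B
I₀ = CLOSURE({ [B' → . B] }):
  [B' → . B] has the dot before B: add [B → . X X], [B → .], [B → . , B L]
  [B → . X X] has the dot before X: add [X → . L], [X → . a X]
  [X → . L] has the dot before L: add [L → . ,], [L → .], [L → . g]
No further items can be added.

I₀ = { [B → . , B L], [B → . X X], [B → .], [B' → . B], [L → . ,], [L → . g], [L → .], [X → . L], [X → . a X] }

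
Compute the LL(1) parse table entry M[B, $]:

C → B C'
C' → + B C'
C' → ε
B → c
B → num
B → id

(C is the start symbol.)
Empty (error entry)

To find M[B, $], we find productions for B where $ is in the predict set (PREDICT(N → α) = (FIRST(α) \ {ε}) ∪ (FOLLOW(N) if α ⇒* ε)).

B → c: PREDICT = { 'c' }
B → num: PREDICT = { 'num' }
B → id: PREDICT = { 'id' }

M[B, $] is empty (no production applies)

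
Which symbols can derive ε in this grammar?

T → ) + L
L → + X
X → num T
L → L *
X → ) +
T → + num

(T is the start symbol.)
None

There are no ε-productions, so no non-terminal can derive ε.
No non-terminals are nullable.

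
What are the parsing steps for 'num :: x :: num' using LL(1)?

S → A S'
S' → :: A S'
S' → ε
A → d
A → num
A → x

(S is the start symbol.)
Stack is shown with the top on the left.

Stack      Input              Action
------------------------------------
S $        num :: x :: num $  output S → A S'
A S' $     num :: x :: num $  output A → num
num S' $   num :: x :: num $  match 'num'
S' $       :: x :: num $      output S' → :: A S'
:: A S' $  :: x :: num $      match '::'
A S' $     x :: num $         output A → x
x S' $     x :: num $         match 'x'
S' $       :: num $           output S' → :: A S'
:: A S' $  :: num $           match '::'
A S' $     num $              output A → num
num S' $   num $              match 'num'
S' $       $                  output S' → ε
$          $                  accept

The string is accepted.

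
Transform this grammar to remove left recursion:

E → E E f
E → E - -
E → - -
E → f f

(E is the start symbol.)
E is directly left-recursive. The standard transformation for
  A → A α₁ | ... | A α_m | β₁ | ... | β_n
is
  A  → β₁ A' | ... | β_n A'
  A' → α₁ A' | ... | α_m A' | ε

E → - - becomes E → - - E'
E → f f becomes E → f f E'
E → E E f becomes E' → E f E'
E → E - - becomes E' → - - E'
Add E' → ε

Resulting grammar:
E → - - E'
E → f f E'
E' → E f E'
E' → - - E'
E' → ε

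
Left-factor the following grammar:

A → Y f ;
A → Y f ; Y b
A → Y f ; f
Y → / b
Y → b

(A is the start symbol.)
A → Y f ; A'
A' → ε
A' → Y b
A' → f
Y → / b
Y → b

Left-factoring transforms A → αβ₁ | αβ₂ into A → αA' and A' → β₁ | β₂
(α is the longest common prefix among the alternatives). Repeat until
no nonterminal has two alternatives with a common prefix.

Round 1: A has alternatives sharing prefix 'Y f ;'. Introduce A': A → Y f ; A'
  Add: A' → ε
  Add: A' → Y b
  Add: A' → f

No remaining common prefixes — done.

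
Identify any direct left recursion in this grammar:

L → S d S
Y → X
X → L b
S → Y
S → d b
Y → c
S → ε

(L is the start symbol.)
No direct left recursion

L → S d S: starts with S
Y → X: starts with X
X → L b: starts with L
S → Y: starts with Y
S → d b: starts with d
Y → c: starts with c
S → ε: starts with ε

No direct left recursion found.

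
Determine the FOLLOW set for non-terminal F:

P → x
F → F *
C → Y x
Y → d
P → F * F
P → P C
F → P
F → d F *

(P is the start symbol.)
In F → F *: F is followed by '*', add FIRST('*') \ {ε} = { '*' }
In P → F * F: F is followed by '*' F, add FIRST('*' F) \ {ε} = { '*' }
In P → F * F: F is at the end, add FOLLOW(P)
In F → d F *: F is followed by '*', add FIRST('*') \ {ε} = { '*' }

The FOLLOW sets referred to above (computed the same way, to a fixed point):
  FOLLOW(P) = { $, '*', 'd' }

Taking the union: FOLLOW(F) = { $, '*', 'd' }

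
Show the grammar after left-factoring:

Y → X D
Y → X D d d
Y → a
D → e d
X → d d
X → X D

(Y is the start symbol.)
Y → X D Y'
Y' → ε
Y' → d d
Y → a
D → e d
X → d d
X → X D

Left-factoring transforms A → αβ₁ | αβ₂ into A → αA' and A' → β₁ | β₂
(α is the longest common prefix among the alternatives). Repeat until
no nonterminal has two alternatives with a common prefix.

Round 1: Y has alternatives sharing prefix 'X D'. Introduce Y': Y → X D Y'
  Add: Y' → ε
  Add: Y' → d d

No remaining common prefixes — done.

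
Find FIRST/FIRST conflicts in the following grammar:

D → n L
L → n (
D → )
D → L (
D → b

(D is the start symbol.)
FIRST sets of the non-terminals at (or reachable through a nullable prefix from) the front of some alternative:
  FIRST(L) = { 'n' }

Productions for D:
  D → n L: FIRST = { 'n' }
  D → ): FIRST = { ')' }
  D → L (: FIRST = { 'n' }
  D → b: FIRST = { 'b' }
L has only one production, so no FIRST/FIRST conflict is possible there.

Conflict for D: D → n L and D → L (
  Overlap: { 'n' }

Answer: Yes. D → n L / D → L '(' on { 'n' }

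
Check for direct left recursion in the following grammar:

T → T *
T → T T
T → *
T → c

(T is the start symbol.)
Yes, T is left-recursive

Direct left recursion occurs when N → N α for some non-terminal N (the right-hand side begins with the left-hand side itself).

T → T *: LEFT RECURSIVE (starts with T)
T → T T: LEFT RECURSIVE (starts with T)
T → *: starts with '*'
T → c: starts with c

The grammar has direct left recursion on: T.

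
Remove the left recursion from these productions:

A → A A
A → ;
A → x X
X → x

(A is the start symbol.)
A is directly left-recursive. The standard transformation for
  A → A α₁ | ... | A α_m | β₁ | ... | β_n
is
  A  → β₁ A' | ... | β_n A'
  A' → α₁ A' | ... | α_m A' | ε

A → ; becomes A → ; A'
A → x X becomes A → x X A'
A → A A becomes A' → A A'
Add A' → ε

Productions for other non-terminals are unchanged:
  X → x

Resulting grammar:
A → ; A'
A → x X A'
A' → A A'
A' → ε
X → x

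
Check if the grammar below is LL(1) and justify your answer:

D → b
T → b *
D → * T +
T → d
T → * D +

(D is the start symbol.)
Yes, the grammar is LL(1).

For D:
  PREDICT(D → b) = { 'b' }
  PREDICT(D → '*' T '+') = { '*' }
For T:
  PREDICT(T → b '*') = { 'b' }
  PREDICT(T → d) = { 'd' }
  PREDICT(T → '*' D '+') = { '*' }

All predict sets are disjoint. The grammar IS LL(1).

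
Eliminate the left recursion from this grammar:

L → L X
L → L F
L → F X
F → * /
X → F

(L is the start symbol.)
L → F X L'
L' → X L'
L' → F L'
L' → ε
F → * /
X → F

L is directly left-recursive. The standard transformation for
  A → A α₁ | ... | A α_m | β₁ | ... | β_n
is
  A  → β₁ A' | ... | β_n A'
  A' → α₁ A' | ... | α_m A' | ε

L → F X becomes L → F X L'
L → L X becomes L' → X L'
L → L F becomes L' → F L'
Add L' → ε

Productions for other non-terminals are unchanged:
  F → * /
  X → F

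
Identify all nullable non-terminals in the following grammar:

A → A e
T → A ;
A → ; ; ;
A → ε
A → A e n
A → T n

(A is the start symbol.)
A non-terminal is nullable if it can derive ε (the empty string): either it has an ε-production, or it has a production whose right-hand side consists entirely of nullable non-terminals.

ε-productions: A → ε
So A is immediately nullable.
No further non-terminal can be added: every production for the remaining non-terminals contains a terminal or a non-nullable non-terminal.
Nullable = { 'A' }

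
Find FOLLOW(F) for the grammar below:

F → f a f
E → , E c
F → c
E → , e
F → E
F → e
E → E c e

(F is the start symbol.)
To compute FOLLOW(F), find every occurrence of F on a right-hand side N → α F β: add FIRST(β) \ {ε}, and if β is empty or nullable also add FOLLOW(N). Iterate to a fixed point.

F is the start symbol, so $ ∈ FOLLOW(F).
F does not occur on any right-hand side.

Taking the union: FOLLOW(F) = { $ }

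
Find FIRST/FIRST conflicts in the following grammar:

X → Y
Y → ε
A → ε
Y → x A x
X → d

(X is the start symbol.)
No FIRST/FIRST conflicts.

A FIRST/FIRST conflict occurs when two productions N → α and N → β for the same non-terminal have FIRST(α) ∩ FIRST(β) ≠ ∅ (with ε ∈ FIRST of a nullable right-hand side, so two nullable alternatives also conflict).

FIRST sets of the non-terminals at (or reachable through a nullable prefix from) the front of some alternative:
  FIRST(Y) = { 'x', ε }

Productions for X:
  X → Y: FIRST = { 'x', ε }
  X → d: FIRST = { 'd' }
Productions for Y:
  Y → ε: FIRST = { ε }
  Y → x A x: FIRST = { 'x' }
A has only one production, so no FIRST/FIRST conflict is possible there.

All alternatives of each non-terminal have pairwise disjoint FIRST sets.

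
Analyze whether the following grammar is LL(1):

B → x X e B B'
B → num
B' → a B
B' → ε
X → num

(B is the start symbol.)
No. Predict set conflict for B': { 'a' }

Relevant sets:
  FOLLOW(B') = { $, 'a' }

For B:
  PREDICT(B → x X e B B') = { 'x' }
  PREDICT(B → num) = { 'num' }
For B':
  PREDICT(B' → a B) = { 'a' }
  PREDICT(B' → ε) = { $, 'a' }
X has a single production, so nothing to check there.

Conflict found: Predict set conflict for B': { 'a' }
The grammar is NOT LL(1).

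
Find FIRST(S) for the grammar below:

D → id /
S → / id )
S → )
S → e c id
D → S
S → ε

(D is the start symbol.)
{ ')', '/', 'e', ε }

To compute FIRST(S), examine every production with S on the left-hand side, reading each right-hand side left to right until a non-nullable symbol is reached.

From S → / id ):
  - '/' is a terminal: add '/' and stop
From S → ):
  - ')' is a terminal: add ')' and stop
From S → e c id:
  - e is a terminal: add 'e' and stop
From S → ε:
  - ε-production, so ε ∈ FIRST(S)

Collecting: FIRST(S) = { ')', '/', 'e', ε }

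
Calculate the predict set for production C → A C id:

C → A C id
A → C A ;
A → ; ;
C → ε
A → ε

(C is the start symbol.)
{ ';', 'id' }

PREDICT(C → A C id) = (FIRST(RHS) \ {ε}) ∪ (FOLLOW(C) if ε ∈ FIRST(RHS), i.e. RHS ⇒* ε)
FIRST(A) = { ';', 'id', ε }
FIRST(C) = { ';', 'id', ε }
FIRST(A C id) = { ';', 'id' }
ε ∉ FIRST(A C id), so FOLLOW(C) is not added.
PREDICT(C → A C id) = { ';', 'id' }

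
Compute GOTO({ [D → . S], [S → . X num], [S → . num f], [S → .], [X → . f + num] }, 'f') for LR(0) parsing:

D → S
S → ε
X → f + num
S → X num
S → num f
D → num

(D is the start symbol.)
{ [X → f . + num] }

GOTO(I, 'f') = CLOSURE({ [A → αX.β] : [A → α.Xβ] ∈ I, X = 'f' })

Items with dot before 'f', with the dot advanced:
  [X → . f + num] → [X → f . + num]
Closure adds nothing (no advanced item has the dot before a non-terminal).

GOTO = { [X → f . + num] }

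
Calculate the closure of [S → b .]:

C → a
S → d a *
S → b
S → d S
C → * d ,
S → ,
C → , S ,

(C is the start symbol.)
{ [S → b .] }

To compute CLOSURE, for each item [A → α.Bβ] where B is a non-terminal, add [B → .γ] for all productions B → γ; repeat for the newly added items until nothing changes.

Start with: [S → b .]
The dot is at the end, so nothing is added.

CLOSURE = { [S → b .] }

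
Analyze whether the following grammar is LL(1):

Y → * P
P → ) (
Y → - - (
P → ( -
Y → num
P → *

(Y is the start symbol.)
For Y:
  PREDICT(Y → '*' P) = { '*' }
  PREDICT(Y → '-' '-' '(') = { '-' }
  PREDICT(Y → num) = { 'num' }
For P:
  PREDICT(P → ')' '(') = { ')' }
  PREDICT(P → '(' '-') = { '(' }
  PREDICT(P → '*') = { '*' }

All predict sets are disjoint. The grammar IS LL(1).

Answer: Yes, the grammar is LL(1).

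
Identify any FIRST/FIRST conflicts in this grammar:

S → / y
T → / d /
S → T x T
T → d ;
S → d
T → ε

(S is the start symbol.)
A FIRST/FIRST conflict occurs when two productions N → α and N → β for the same non-terminal have FIRST(α) ∩ FIRST(β) ≠ ∅ (with ε ∈ FIRST of a nullable right-hand side, so two nullable alternatives also conflict).

FIRST sets of the non-terminals at (or reachable through a nullable prefix from) the front of some alternative:
  FIRST(T) = { '/', 'd', ε }

Productions for S:
  S → / y: FIRST = { '/' }
  S → T x T: FIRST = { '/', 'd', 'x' }
  S → d: FIRST = { 'd' }
Productions for T:
  T → / d /: FIRST = { '/' }
  T → d ;: FIRST = { 'd' }
  T → ε: FIRST = { ε }

Conflict for S: S → / y and S → T x T
  Overlap: { '/' }
Conflict for S: S → T x T and S → d
  Overlap: { 'd' }

Answer: Yes. S → '/' y / S → T x T on { '/' }; S → T x T / S → d on { 'd' }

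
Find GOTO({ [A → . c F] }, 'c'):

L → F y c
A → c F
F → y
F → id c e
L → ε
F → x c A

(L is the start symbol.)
GOTO(I, 'c') = CLOSURE({ [A → αX.β] : [A → α.Xβ] ∈ I, X = 'c' })

Items with dot before 'c', with the dot advanced:
  [A → . c F] → [A → c . F]
Closure of the advanced items:
  [A → c . F] has the dot before F: add [F → . y], [F → . id c e], [F → . x c A]

GOTO = { [A → c . F], [F → . id c e], [F → . x c A], [F → . y] }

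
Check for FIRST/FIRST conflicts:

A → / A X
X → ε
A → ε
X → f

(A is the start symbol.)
No FIRST/FIRST conflicts.

A FIRST/FIRST conflict occurs when two productions N → α and N → β for the same non-terminal have FIRST(α) ∩ FIRST(β) ≠ ∅ (with ε ∈ FIRST of a nullable right-hand side, so two nullable alternatives also conflict).

Productions for A:
  A → / A X: FIRST = { '/' }
  A → ε: FIRST = { ε }
Productions for X:
  X → ε: FIRST = { ε }
  X → f: FIRST = { 'f' }

All alternatives of each non-terminal have pairwise disjoint FIRST sets.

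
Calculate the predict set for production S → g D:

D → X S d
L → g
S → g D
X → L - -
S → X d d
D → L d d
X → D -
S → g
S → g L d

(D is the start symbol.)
{ 'g' }

PREDICT(S → g D) = (FIRST(RHS) \ {ε}) ∪ (FOLLOW(S) if ε ∈ FIRST(RHS), i.e. RHS ⇒* ε)
FIRST(g D) = { 'g' }
ε ∉ FIRST(g D), so FOLLOW(S) is not added.
PREDICT(S → g D) = { 'g' }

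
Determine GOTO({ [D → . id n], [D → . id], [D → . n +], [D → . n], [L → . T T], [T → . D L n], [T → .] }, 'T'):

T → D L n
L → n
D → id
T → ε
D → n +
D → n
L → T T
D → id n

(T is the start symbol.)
GOTO(I, 'T') = CLOSURE({ [A → αX.β] : [A → α.Xβ] ∈ I, X = 'T' })

Items with dot before 'T', with the dot advanced:
  [L → . T T] → [L → T . T]
Closure of the advanced items:
  [L → T . T] has the dot before T: add [T → . D L n], [T → .]
  [T → . D L n] has the dot before D: add [D → . id], [D → . n +], [D → . n], [D → . id n]

GOTO = { [D → . id n], [D → . id], [D → . n +], [D → . n], [L → T . T], [T → . D L n], [T → .] }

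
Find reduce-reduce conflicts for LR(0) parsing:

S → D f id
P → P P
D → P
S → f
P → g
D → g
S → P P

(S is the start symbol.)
Augment with S' → S and build the canonical LR(0) collection (I0 = CLOSURE({[S' → . S]}), then GOTO on every symbol after a dot until no new states appear). It has 11 states:
  I0: { [D → . P], [D → . g], [P → . P P], [P → . g], [S → . D f id], [S → . P P], [S → . f], [S' → . S] }  — shift
  I1: { [S → D . f id] }  — shift
  I2: { [D → P .], [P → . P P], [P → . g], [P → P . P], [S → P . P] }  — shift, reduce
  I3: { [S' → S .] }  — accept
  I4: { [S → f .] }  — reduce
  I5: { [D → g .], [P → g .] }  — 2 reduces
  I6: { [P → . P P], [P → . g], [P → P . P], [P → P P .], [S → P P .] }  — shift, 2 reduces
  I7: { [P → g .] }  — reduce
  I8: { [P → . P P], [P → . g], [P → P . P], [P → P P .] }  — shift, reduce
  I9: { [S → D f . id] }  — shift
  I10: { [S → D f id .] }  — reduce

I5 contains complete items [D → g .], [P → g .] — reduce-reduce conflict.
I6 contains complete items [P → P P .], [S → P P .] — reduce-reduce conflict.

Answer: Yes — I5: [D → g .] vs [P → g .]; I6: [P → P P .] vs [S → P P .]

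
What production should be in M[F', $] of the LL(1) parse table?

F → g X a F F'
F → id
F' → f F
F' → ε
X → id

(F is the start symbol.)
To find M[F', $], we find productions for F' where $ is in the predict set (PREDICT(N → α) = (FIRST(α) \ {ε}) ∪ (FOLLOW(N) if α ⇒* ε)).

Relevant sets:
  FOLLOW(F') = { $, 'f' }

F' → f F: PREDICT = { 'f' }
F' → ε: PREDICT = { $, 'f' }
  $ is in predict set, so this production goes in M[F', $]

M[F', $] = F' → ε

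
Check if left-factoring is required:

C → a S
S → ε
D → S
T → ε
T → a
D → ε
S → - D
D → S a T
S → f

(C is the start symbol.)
Yes, D has productions with common prefix 'S'

Left-factoring is needed when two productions for the same non-terminal
share a common prefix on the right-hand side.

Productions for S:
  S → ε
  S → - D
  S → f
Productions for D:
  D → S
  D → ε
  D → S a T
Productions for T:
  T → ε
  T → a

Found common prefix 'S' in productions for D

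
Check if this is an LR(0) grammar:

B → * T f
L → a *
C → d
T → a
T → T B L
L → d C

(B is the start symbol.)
Yes, the grammar is LR(0)

A grammar is LR(0) if no state in the canonical LR(0) collection has:
  - both a shift item (dot before a terminal) and a complete item (shift-reduce conflict), or
  - two or more complete items (reduce-reduce conflict; the accept item [B' → B .] counts as a complete item here).

Augment with B' → B and build the canonical LR(0) collection (I0 = CLOSURE({[B' → . B]}), then GOTO on every symbol after a dot until no new states appear). It has 13 states:
  I0: { [B → . * T f], [B' → . B] }  — shift
  I1: { [B → * . T f], [T → . T B L], [T → . a] }  — shift
  I2: { [B' → B .] }  — accept
  I3: { [B → * T . f], [B → . * T f], [T → T . B L] }  — shift
  I4: { [T → a .] }  — reduce
  I5: { [L → . a *], [L → . d C], [T → T B . L] }  — shift
  I6: { [B → * T f .] }  — reduce
  I7: { [T → T B L .] }  — reduce
  I8: { [L → a . *] }  — shift
  I9: { [C → . d], [L → d . C] }  — shift
  I10: { [L → d C .] }  — reduce
  I11: { [C → d .] }  — reduce
  I12: { [L → a * .] }  — reduce

Every state is either a pure shift/goto state or contains exactly one complete item and nothing to shift — no conflicts. The grammar is LR(0).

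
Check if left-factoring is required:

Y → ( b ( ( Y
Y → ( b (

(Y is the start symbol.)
Left-factoring is needed when two productions for the same non-terminal
share a common prefix on the right-hand side.

Productions for Y:
  Y → ( b ( ( Y
  Y → ( b (

Found common prefix '( b (' in productions for Y

Answer: Yes, Y has productions with common prefix '( b ('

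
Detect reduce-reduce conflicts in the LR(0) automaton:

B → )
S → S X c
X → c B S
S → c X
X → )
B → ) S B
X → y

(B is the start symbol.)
Yes — I13: [B → ) .] vs [X → ) .]

Augment with B' → B and build the canonical LR(0) collection (I0 = CLOSURE({[B' → . B]}), then GOTO on every symbol after a dot until no new states appear). It has 15 states:
  I0: { [B → . ) S B], [B → . )], [B' → . B] }  — shift
  I1: { [B → ) . S B], [B → ) .], [S → . S X c], [S → . c X] }  — shift, reduce
  I2: { [B' → B .] }  — accept
  I3: { [B → ) S . B], [B → . ) S B], [B → . )], [S → S . X c], [X → . )], [X → . c B S], [X → . y] }  — shift
  I4: { [S → c . X], [X → . )], [X → . c B S], [X → . y] }  — shift
  I5: { [X → ) .] }  — reduce
  I6: { [S → c X .] }  — reduce
  I7: { [B → . ) S B], [B → . )], [X → c . B S] }  — shift
  I8: { [X → y .] }  — reduce
  I9: { [S → . S X c], [S → . c X], [X → c B . S] }  — shift
  I10: { [S → S . X c], [X → . )], [X → . c B S], [X → . y], [X → c B S .] }  — shift, reduce
  I11: { [S → S X . c] }  — shift
  I12: { [S → S X c .] }  — reduce
  I13: { [B → ) . S B], [B → ) .], [S → . S X c], [S → . c X], [X → ) .] }  — shift, 2 reduces
  I14: { [B → ) S B .] }  — reduce

I13 contains complete items [B → ) .], [X → ) .] — reduce-reduce conflict.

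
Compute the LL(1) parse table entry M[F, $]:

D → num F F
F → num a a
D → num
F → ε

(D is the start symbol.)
To find M[F, $], we find productions for F where $ is in the predict set (PREDICT(N → α) = (FIRST(α) \ {ε}) ∪ (FOLLOW(N) if α ⇒* ε)).

Relevant sets:
  FOLLOW(F) = { $, 'num' }

F → num a a: PREDICT = { 'num' }
F → ε: PREDICT = { $, 'num' }
  $ is in predict set, so this production goes in M[F, $]

M[F, $] = F → ε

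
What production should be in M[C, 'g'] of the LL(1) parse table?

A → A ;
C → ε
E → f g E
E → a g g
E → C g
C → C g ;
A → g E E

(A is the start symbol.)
C → ε, C → C g ;

To find M[C, 'g'], we find productions for C where 'g' is in the predict set (PREDICT(N → α) = (FIRST(α) \ {ε}) ∪ (FOLLOW(N) if α ⇒* ε)).

Relevant sets:
  FIRST(C) = { 'g', ε }
  FOLLOW(C) = { 'g' }

C → ε: PREDICT = { 'g' }
  'g' is in predict set, so this production goes in M[C, 'g']
C → C g ;: PREDICT = { 'g' }
  'g' is in predict set, so this production goes in M[C, 'g']

M[C, 'g'] = C → ε, C → C g ;  (a multiply-defined cell — the grammar is not LL(1))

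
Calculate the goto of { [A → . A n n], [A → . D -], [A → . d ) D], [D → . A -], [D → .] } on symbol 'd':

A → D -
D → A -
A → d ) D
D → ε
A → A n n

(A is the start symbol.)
GOTO(I, 'd') = CLOSURE({ [A → αX.β] : [A → α.Xβ] ∈ I, X = 'd' })

Items with dot before 'd', with the dot advanced:
  [A → . d ) D] → [A → d . ) D]
Closure adds nothing (no advanced item has the dot before a non-terminal).

GOTO = { [A → d . ) D] }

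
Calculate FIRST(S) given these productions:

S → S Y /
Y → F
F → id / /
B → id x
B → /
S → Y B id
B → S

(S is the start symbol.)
FIRST sets of the other non-terminals involved (by the same procedure, iterated to a fixed point):
  FIRST(Y) = { 'id' }

From S → S Y /:
  - S is the symbol being defined: contributes nothing new
    S is not nullable, so stop
From S → Y B id:
  - Y is a non-terminal: add FIRST(Y) \ {ε} = { 'id' }
    Y is not nullable, so stop

Collecting: FIRST(S) = { 'id' }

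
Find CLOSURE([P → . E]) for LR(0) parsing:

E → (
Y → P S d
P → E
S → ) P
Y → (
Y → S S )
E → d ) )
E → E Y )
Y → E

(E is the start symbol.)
To compute CLOSURE, for each item [A → α.Bβ] where B is a non-terminal, add [B → .γ] for all productions B → γ; repeat for the newly added items until nothing changes.

Start with: [P → . E]
  [P → . E] has the dot before E: add [E → . (], [E → . d ) )], [E → . E Y )]
No further items can be added.

CLOSURE = { [E → . (], [E → . E Y )], [E → . d ) )], [P → . E] }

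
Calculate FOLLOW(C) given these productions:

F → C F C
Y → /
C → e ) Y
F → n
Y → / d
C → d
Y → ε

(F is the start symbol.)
{ $, 'd', 'e', 'n' }

To compute FOLLOW(C), find every occurrence of C on a right-hand side N → α C β: add FIRST(β) \ {ε}, and if β is empty or nullable also add FOLLOW(N). Iterate to a fixed point.

In F → C F C: C is followed by F C, add FIRST(F C) \ {ε} = { 'd', 'e', 'n' }
In F → C F C: C is at the end, add FOLLOW(F)

The FOLLOW sets referred to above (computed the same way, to a fixed point):
  FOLLOW(F) = { $, 'd', 'e' }

Taking the union: FOLLOW(C) = { $, 'd', 'e', 'n' }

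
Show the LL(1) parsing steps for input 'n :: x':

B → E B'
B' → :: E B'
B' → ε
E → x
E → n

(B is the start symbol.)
Stack is shown with the top on the left.

Stack      Input     Action
---------------------------
B $        n :: x $  output B → E B'
E B' $     n :: x $  output E → n
n B' $     n :: x $  match 'n'
B' $       :: x $    output B' → :: E B'
:: E B' $  :: x $    match '::'
E B' $     x $       output E → x
x B' $     x $       match 'x'
B' $       $         output B' → ε
$          $         accept

The string is accepted.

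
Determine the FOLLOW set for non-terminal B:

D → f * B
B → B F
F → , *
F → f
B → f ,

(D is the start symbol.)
To compute FOLLOW(B), find every occurrence of B on a right-hand side N → α B β: add FIRST(β) \ {ε}, and if β is empty or nullable also add FOLLOW(N). Iterate to a fixed point.

In D → f * B: B is at the end, add FOLLOW(D)
In B → B F: B is followed by F, add FIRST(F) \ {ε} = { ',', 'f' }

The FOLLOW sets referred to above (computed the same way, to a fixed point):
  FOLLOW(D) = { $ }

Taking the union: FOLLOW(B) = { $, ',', 'f' }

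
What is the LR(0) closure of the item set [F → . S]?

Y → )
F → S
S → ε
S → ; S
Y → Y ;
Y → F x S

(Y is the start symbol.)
{ [F → . S], [S → . ; S], [S → .] }

To compute CLOSURE, for each item [A → α.Bβ] where B is a non-terminal, add [B → .γ] for all productions B → γ; repeat for the newly added items until nothing changes.

Start with: [F → . S]
  [F → . S] has the dot before S: add [S → .], [S → . ; S]
No further items can be added.

CLOSURE = { [F → . S], [S → . ; S], [S → .] }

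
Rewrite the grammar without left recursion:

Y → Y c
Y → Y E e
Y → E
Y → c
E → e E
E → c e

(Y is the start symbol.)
Y → E Y'
Y → c Y'
Y' → c Y'
Y' → E e Y'
Y' → ε
E → e E
E → c e

Y is directly left-recursive. The standard transformation for
  A → A α₁ | ... | A α_m | β₁ | ... | β_n
is
  A  → β₁ A' | ... | β_n A'
  A' → α₁ A' | ... | α_m A' | ε

Y → E becomes Y → E Y'
Y → c becomes Y → c Y'
Y → Y c becomes Y' → c Y'
Y → Y E e becomes Y' → E e Y'
Add Y' → ε

Productions for other non-terminals are unchanged:
  E → e E
  E → c e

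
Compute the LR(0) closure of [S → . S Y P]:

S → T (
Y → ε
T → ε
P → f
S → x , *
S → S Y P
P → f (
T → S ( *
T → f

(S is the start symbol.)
To compute CLOSURE, for each item [A → α.Bβ] where B is a non-terminal, add [B → .γ] for all productions B → γ; repeat for the newly added items until nothing changes.

Start with: [S → . S Y P]
  [S → . S Y P] has the dot before S: add [S → . T (], [S → . x , *]
  [S → . T (] has the dot before T: add [T → .], [T → . S ( *], [T → . f]
No further items can be added.

CLOSURE = { [S → . S Y P], [S → . T (], [S → . x , *], [T → . S ( *], [T → . f], [T → .] }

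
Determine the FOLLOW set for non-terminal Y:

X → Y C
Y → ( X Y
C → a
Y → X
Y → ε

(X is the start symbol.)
In X → Y C: Y is followed by C, add FIRST(C) \ {ε} = { 'a' }
In Y → ( X Y: Y is at the end; this adds FOLLOW(Y) to itself — nothing new

Taking the union: FOLLOW(Y) = { 'a' }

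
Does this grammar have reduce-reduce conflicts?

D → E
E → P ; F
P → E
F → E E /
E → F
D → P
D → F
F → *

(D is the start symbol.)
A reduce-reduce conflict occurs when an LR(0) state has two complete items [A → α .] and [B → β .] — both call for a reduction, and with no lookahead the parser cannot choose between them.

Augment with D' → D and build the canonical LR(0) collection (I0 = CLOSURE({[D' → . D]}), then GOTO on every symbol after a dot until no new states appear). It has 13 states:
  I0: { [D → . E], [D → . F], [D → . P], [D' → . D], [E → . F], [E → . P ; F], [F → . *], [F → . E E /], [P → . E] }  — shift
  I1: { [F → * .] }  — reduce
  I2: { [D' → D .] }  — accept
  I3: { [D → E .], [E → . F], [E → . P ; F], [F → . *], [F → . E E /], [F → E . E /], [P → . E], [P → E .] }  — shift, 2 reduces
  I4: { [D → F .], [E → F .] }  — 2 reduces
  I5: { [D → P .], [E → P . ; F] }  — shift, reduce
  I6: { [E → . F], [E → . P ; F], [E → P ; . F], [F → . *], [F → . E E /], [P → . E] }  — shift
  I7: { [E → . F], [E → . P ; F], [F → . *], [F → . E E /], [F → E . E /], [P → . E], [P → E .] }  — shift, reduce
  I8: { [E → F .], [E → P ; F .] }  — 2 reduces
  I9: { [E → P . ; F] }  — shift
  I10: { [E → . F], [E → . P ; F], [F → . *], [F → . E E /], [F → E . E /], [F → E E . /], [P → . E], [P → E .] }  — shift, reduce
  I11: { [E → F .] }  — reduce
  I12: { [F → E E / .] }  — reduce

I3 contains complete items [D → E .], [P → E .] — reduce-reduce conflict.
I4 contains complete items [D → F .], [E → F .] — reduce-reduce conflict.
I8 contains complete items [E → F .], [E → P ; F .] — reduce-reduce conflict.

Answer: Yes — I3: [D → E .] vs [P → E .]; I4: [D → F .] vs [E → F .]; I8: [E → F .] vs [E → P ; F .]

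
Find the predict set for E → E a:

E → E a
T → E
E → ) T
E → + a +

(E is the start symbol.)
PREDICT(E → E a) = (FIRST(RHS) \ {ε}) ∪ (FOLLOW(E) if ε ∈ FIRST(RHS), i.e. RHS ⇒* ε)
FIRST(E) = { ')', '+' }
FIRST(E a) = { ')', '+' }
ε ∉ FIRST(E a), so FOLLOW(E) is not added.
PREDICT(E → E a) = { ')', '+' }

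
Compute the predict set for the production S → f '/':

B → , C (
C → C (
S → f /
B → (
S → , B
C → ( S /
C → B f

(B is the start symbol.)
{ 'f' }

PREDICT(S → f '/') = (FIRST(RHS) \ {ε}) ∪ (FOLLOW(S) if ε ∈ FIRST(RHS), i.e. RHS ⇒* ε)
FIRST(f '/') = { 'f' }
ε ∉ FIRST(f '/'), so FOLLOW(S) is not added.
PREDICT(S → f '/') = { 'f' }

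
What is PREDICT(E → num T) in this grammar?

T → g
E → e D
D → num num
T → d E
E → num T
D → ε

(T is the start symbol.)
PREDICT(E → num T) = (FIRST(RHS) \ {ε}) ∪ (FOLLOW(E) if ε ∈ FIRST(RHS), i.e. RHS ⇒* ε)
FIRST(num T) = { 'num' }
ε ∉ FIRST(num T), so FOLLOW(E) is not added.
PREDICT(E → num T) = { 'num' }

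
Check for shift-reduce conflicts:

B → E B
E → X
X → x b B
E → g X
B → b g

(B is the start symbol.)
No shift-reduce conflicts

A shift-reduce conflict occurs when an LR(0) state has both:
  - a complete (reduce) item [A → α .] (dot at the end), and
  - a shift item [B → β . c γ] (dot before a terminal).

Augment with B' → B and build the canonical LR(0) collection (I0 = CLOSURE({[B' → . B]}), then GOTO on every symbol after a dot until no new states appear). It has 12 states:
  I0: { [B → . E B], [B → . b g], [B' → . B], [E → . X], [E → . g X], [X → . x b B] }  — shift
  I1: { [B' → B .] }  — accept
  I2: { [B → . E B], [B → . b g], [B → E . B], [E → . X], [E → . g X], [X → . x b B] }  — shift
  I3: { [E → X .] }  — reduce
  I4: { [B → b . g] }  — shift
  I5: { [E → g . X], [X → . x b B] }  — shift
  I6: { [X → x . b B] }  — shift
  I7: { [B → . E B], [B → . b g], [E → . X], [E → . g X], [X → . x b B], [X → x b . B] }  — shift
  I8: { [X → x b B .] }  — reduce
  I9: { [E → g X .] }  — reduce
  I10: { [B → b g .] }  — reduce
  I11: { [B → E B .] }  — reduce

No state contains both a complete item and a shift item.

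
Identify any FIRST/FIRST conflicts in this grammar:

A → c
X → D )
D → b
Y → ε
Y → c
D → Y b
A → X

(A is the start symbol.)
A FIRST/FIRST conflict occurs when two productions N → α and N → β for the same non-terminal have FIRST(α) ∩ FIRST(β) ≠ ∅ (with ε ∈ FIRST of a nullable right-hand side, so two nullable alternatives also conflict).

FIRST sets of the non-terminals at (or reachable through a nullable prefix from) the front of some alternative:
  FIRST(X) = { 'b', 'c' }
  FIRST(Y) = { 'c', ε }

Productions for A:
  A → c: FIRST = { 'c' }
  A → X: FIRST = { 'b', 'c' }
Productions for D:
  D → b: FIRST = { 'b' }
  D → Y b: FIRST = { 'b', 'c' }
Productions for Y:
  Y → ε: FIRST = { ε }
  Y → c: FIRST = { 'c' }
X has only one production, so no FIRST/FIRST conflict is possible there.

Conflict for A: A → c and A → X
  Overlap: { 'c' }
Conflict for D: D → b and D → Y b
  Overlap: { 'b' }

Answer: Yes. A → c / A → X on { 'c' }; D → b / D → Y b on { 'b' }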